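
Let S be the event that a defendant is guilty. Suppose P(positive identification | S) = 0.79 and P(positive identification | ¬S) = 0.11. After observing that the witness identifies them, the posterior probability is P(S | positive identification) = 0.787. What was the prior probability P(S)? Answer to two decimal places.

In odds form, posterior odds = prior odds × likelihood ratio, so prior odds = posterior odds ÷ LR.
Posterior odds = 0.787/(1−0.787) = 3.6948. LR = 0.79/0.11 = 7.1818.
Prior odds = 3.6948/7.1818 = 0.5145, so P(S) = 0.5145/(1+0.5145) ≈ 0.34.

P(S) = 0.34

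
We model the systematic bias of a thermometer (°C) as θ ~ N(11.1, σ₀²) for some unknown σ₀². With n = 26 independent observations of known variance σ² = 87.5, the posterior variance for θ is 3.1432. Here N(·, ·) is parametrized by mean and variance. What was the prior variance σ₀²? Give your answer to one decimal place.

For the Normal–Normal model with known σ², precisions add: τ_n = τ₀ + n/σ².
So 1/σ₀² = 1/3.1432 − 26/87.5 = 0.318147 − 0.297143 = 0.021004.
Hence σ₀² = 1/0.021004 ≈ 47.6.

σ₀² = 47.6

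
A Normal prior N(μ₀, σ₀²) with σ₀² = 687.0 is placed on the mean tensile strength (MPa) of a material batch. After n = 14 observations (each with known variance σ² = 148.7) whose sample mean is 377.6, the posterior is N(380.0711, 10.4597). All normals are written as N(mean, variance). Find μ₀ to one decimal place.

μ₀ = 539.9

The posterior mean is a precision-weighted average: μ_n = (τ₀μ₀ + τ_data·x̄)/(τ₀+τ_data), with τ₀=1/σ₀² and τ_data=n/σ².
Here τ₀ = 1/687.0 = 0.001456 and τ_data = 14/148.7 = 0.094149, so τ_n = 0.095605.
Rearranging for μ₀: μ₀ = (μ_n·τ_n − τ_data·x̄)/τ₀ = (380.0711·0.095605 − 0.094149·377.6) / 0.001456 = 0.786035/0.001456 ≈ 539.9.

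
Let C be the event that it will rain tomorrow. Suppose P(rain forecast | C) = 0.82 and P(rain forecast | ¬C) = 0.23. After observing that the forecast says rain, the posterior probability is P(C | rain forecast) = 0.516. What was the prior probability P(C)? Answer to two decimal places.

P(C) = 0.23

In odds form, posterior odds = prior odds × likelihood ratio, so prior odds = posterior odds ÷ LR.
Posterior odds = 0.516/(1−0.516) = 1.0661. LR = 0.82/0.23 = 3.5652.
Prior odds = 1.0661/3.5652 = 0.2990, so P(C) = 0.2990/(1+0.2990) ≈ 0.23.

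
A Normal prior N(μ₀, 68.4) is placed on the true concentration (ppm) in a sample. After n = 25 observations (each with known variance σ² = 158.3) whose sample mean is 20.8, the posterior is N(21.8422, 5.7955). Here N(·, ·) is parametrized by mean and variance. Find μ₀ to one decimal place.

μ₀ = 33.1

The posterior mean is a precision-weighted average: μ_n = (τ₀μ₀ + τ_data·x̄)/(τ₀+τ_data), with τ₀=1/σ₀² and τ_data=n/σ².
Here τ₀ = 1/68.4 = 0.014620 and τ_data = 25/158.3 = 0.157928, so τ_n = 0.172548.
Rearranging for μ₀: μ₀ = (μ_n·τ_n − τ_data·x̄)/τ₀ = (21.8422·0.172548 − 0.157928·20.8) / 0.014620 = 0.483926/0.014620 ≈ 33.1.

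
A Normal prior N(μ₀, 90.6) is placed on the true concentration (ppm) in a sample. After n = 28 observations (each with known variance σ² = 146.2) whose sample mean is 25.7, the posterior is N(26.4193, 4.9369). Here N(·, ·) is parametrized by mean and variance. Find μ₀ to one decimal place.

The posterior mean is a precision-weighted average: μ_n = (τ₀μ₀ + τ_data·x̄)/(τ₀+τ_data), with τ₀=1/σ₀² and τ_data=n/σ².
Here τ₀ = 1/90.6 = 0.011038 and τ_data = 28/146.2 = 0.191518, so τ_n = 0.202556.
Rearranging for μ₀: μ₀ = (μ_n·τ_n − τ_data·x̄)/τ₀ = (26.4193·0.202556 − 0.191518·25.7) / 0.011038 = 0.429375/0.011038 ≈ 38.9.

μ₀ = 38.9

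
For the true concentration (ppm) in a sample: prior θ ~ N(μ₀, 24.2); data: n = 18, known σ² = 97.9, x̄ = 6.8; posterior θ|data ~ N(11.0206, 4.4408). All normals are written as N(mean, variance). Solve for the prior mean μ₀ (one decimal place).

μ₀ = 29.8

With known observation variance, the Normal–Normal posterior has precision τ_n = τ₀ + n/σ² and mean μ_n = (τ₀μ₀ + (n/σ²)x̄)/τ_n.
Here τ₀ = 1/24.2 = 0.041322 and τ_data = 18/97.9 = 0.183861, so τ_n = 0.225183.
Rearranging for μ₀: μ₀ = (μ_n·τ_n − τ_data·x̄)/τ₀ = (11.0206·0.225183 − 0.183861·6.8) / 0.041322 = 1.231397/0.041322 ≈ 29.8.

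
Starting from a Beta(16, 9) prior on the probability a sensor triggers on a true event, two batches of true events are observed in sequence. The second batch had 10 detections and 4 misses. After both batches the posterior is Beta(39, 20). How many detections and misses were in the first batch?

Because Beta–binomial updating is additive in the counts, the combined data contributed (α_post−α_prior, β_post−β_prior) successes and failures.
Total across both batches: 39−16=23 detections, 20−9=11 misses.
Subtract the second batch: 23−10=13 detections and 11−4=7 misses.

13 detections and 7 misses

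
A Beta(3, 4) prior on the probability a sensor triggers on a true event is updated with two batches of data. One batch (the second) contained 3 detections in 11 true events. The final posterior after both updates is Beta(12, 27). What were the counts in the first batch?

Because Beta–binomial updating is additive in the counts, the combined data contributed (α_post−α_prior, β_post−β_prior) successes and failures.
Total across both batches: 12−3=9 detections, 27−4=23 misses.
Subtract the second batch: 9−3=6 detections and 23−8=15 misses.

6 detections and 15 misses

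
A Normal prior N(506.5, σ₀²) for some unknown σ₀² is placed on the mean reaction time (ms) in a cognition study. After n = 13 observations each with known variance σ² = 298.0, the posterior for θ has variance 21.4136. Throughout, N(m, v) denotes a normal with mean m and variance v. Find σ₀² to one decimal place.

For the Normal–Normal model with known σ², precisions add: τ_n = τ₀ + n/σ².
So 1/σ₀² = 1/21.4136 − 13/298.0 = 0.046699 − 0.043624 = 0.003075.
Hence σ₀² = 1/0.003075 ≈ 325.2.

σ₀² = 325.2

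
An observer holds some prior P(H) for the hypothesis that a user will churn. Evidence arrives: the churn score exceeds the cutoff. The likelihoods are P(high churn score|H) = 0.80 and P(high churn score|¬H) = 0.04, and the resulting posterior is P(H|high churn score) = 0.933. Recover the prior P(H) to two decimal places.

Bayes' rule in odds form gives O(H|E) = O(H)·[P(E|H)/P(E|¬H)], hence O(H) = O(H|E)/LR.
Posterior odds = 0.933/(1−0.933) = 13.9254. LR = 0.80/0.04 = 20.0000.
Prior odds = 13.9254/20.0000 = 0.6963, so P(H) = 0.6963/(1+0.6963) ≈ 0.41.

P(H) = 0.41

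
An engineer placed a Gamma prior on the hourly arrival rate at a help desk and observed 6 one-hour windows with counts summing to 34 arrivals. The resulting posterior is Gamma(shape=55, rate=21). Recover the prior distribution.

Gamma–Poisson conjugacy: posterior shape = α + Σxᵢ, posterior rate = β + n.
So α = 55 − 34 = 21 and β = 21 − 6 = 15.

Gamma(shape=21, rate=15)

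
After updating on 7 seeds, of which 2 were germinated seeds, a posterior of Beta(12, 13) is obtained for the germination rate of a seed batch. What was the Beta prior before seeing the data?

Beta(10, 8)

Under Beta–binomial conjugacy the posterior parameters are (α+s, β+f).
Subtract the data counts: 12−2=10, 13−5=8.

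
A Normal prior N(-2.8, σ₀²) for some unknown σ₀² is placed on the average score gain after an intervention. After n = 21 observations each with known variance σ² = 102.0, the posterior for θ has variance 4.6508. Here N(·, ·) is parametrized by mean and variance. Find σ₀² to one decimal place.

σ₀² = 109.5

For the Normal–Normal model with known σ², precisions add: τ_n = τ₀ + n/σ².
So 1/σ₀² = 1/4.6508 − 21/102.0 = 0.215017 − 0.205882 = 0.009135.
Hence σ₀² = 1/0.009135 ≈ 109.5.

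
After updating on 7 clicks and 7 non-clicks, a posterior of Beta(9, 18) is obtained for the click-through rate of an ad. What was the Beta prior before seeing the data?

Under Beta–binomial conjugacy the posterior parameters are (a+s, b+f).
Subtract the data counts: 9−7=2, 18−7=11.

Beta(2, 11)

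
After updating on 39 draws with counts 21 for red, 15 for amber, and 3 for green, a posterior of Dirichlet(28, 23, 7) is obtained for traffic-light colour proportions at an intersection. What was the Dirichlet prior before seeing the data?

For a Dirichlet(α) prior with multinomial counts c, the posterior is Dirichlet(α + c) componentwise.
Subtract each count from the matching posterior parameter: 28−21=7, 23−15=8, 7−3=4.

Dirichlet(7, 8, 4)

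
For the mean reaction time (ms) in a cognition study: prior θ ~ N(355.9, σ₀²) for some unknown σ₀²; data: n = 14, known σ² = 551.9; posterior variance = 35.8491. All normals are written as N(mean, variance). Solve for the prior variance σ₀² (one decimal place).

σ₀² = 395.6

For the Normal–Normal model with known σ², precisions add: τ_n = τ₀ + n/σ².
So 1/σ₀² = 1/35.8491 − 14/551.9 = 0.027895 − 0.025367 = 0.002528.
Hence σ₀² = 1/0.002528 ≈ 395.6.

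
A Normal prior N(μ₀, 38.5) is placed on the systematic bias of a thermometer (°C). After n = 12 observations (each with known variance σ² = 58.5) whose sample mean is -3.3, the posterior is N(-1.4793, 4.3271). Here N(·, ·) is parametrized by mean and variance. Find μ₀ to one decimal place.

The posterior mean is a precision-weighted average: μ_n = (τ₀μ₀ + τ_data·x̄)/(τ₀+τ_data), with τ₀=1/σ₀² and τ_data=n/σ².
Here τ₀ = 1/38.5 = 0.025974 and τ_data = 12/58.5 = 0.205128, so τ_n = 0.231102.
Rearranging for μ₀: μ₀ = (μ_n·τ_n − τ_data·x̄)/τ₀ = (-1.4793·0.231102 − 0.205128·-3.3) / 0.025974 = 0.335053/0.025974 ≈ 12.9.

μ₀ = 12.9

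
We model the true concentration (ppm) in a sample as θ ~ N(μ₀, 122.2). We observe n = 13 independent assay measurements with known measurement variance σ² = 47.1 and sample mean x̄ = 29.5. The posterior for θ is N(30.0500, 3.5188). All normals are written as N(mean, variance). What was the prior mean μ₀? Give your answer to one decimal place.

With known observation variance, the Normal–Normal posterior has precision τ_n = τ₀ + n/σ² and mean μ_n = (τ₀μ₀ + (n/σ²)x̄)/τ_n.
Here τ₀ = 1/122.2 = 0.008183 and τ_data = 13/47.1 = 0.276008, so τ_n = 0.284191.
Rearranging for μ₀: μ₀ = (μ_n·τ_n − τ_data·x̄)/τ₀ = (30.0500·0.284191 − 0.276008·29.5) / 0.008183 = 0.397704/0.008183 ≈ 48.6.

μ₀ = 48.6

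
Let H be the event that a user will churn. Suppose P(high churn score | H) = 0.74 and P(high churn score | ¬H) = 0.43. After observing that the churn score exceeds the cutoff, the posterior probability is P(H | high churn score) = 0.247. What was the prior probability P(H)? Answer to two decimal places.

Bayes' rule in odds form gives O(H|E) = O(H)·[P(E|H)/P(E|¬H)], hence O(H) = O(H|E)/LR.
Posterior odds = 0.247/(1−0.247) = 0.3280. LR = 0.74/0.43 = 1.7209.
Prior odds = 0.3280/1.7209 = 0.1906, so P(H) = 0.1906/(1+0.1906) ≈ 0.16.

P(H) = 0.16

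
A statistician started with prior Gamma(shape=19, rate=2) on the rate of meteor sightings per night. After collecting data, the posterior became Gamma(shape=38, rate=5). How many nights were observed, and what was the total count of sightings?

n = 3 nights with total 19 sightings

A Gamma(α, β) prior (rate parametrization) on a Poisson rate with n observations summing to S gives posterior Gamma(α+S, β+n).
Matching: Σxᵢ = 38 − 19 = 19 and n = 5 − 2 = 3.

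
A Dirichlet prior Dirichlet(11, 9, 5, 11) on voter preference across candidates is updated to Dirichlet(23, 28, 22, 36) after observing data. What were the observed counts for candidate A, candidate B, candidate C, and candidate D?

For a Dirichlet(α) prior with multinomial counts c, the posterior is Dirichlet(α + c) componentwise.
Counts are posterior − prior componentwise: 23−11=12, 28−9=19, 22−5=17, 36−11=25.

counts (12, 19, 17, 25)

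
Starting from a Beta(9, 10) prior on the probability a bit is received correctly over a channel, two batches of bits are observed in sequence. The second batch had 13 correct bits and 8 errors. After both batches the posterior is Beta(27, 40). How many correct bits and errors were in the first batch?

Sequential conjugate updates are equivalent to a single update on the pooled data, so total successes = posterior α − prior α and total failures = posterior β − prior β.
Total across both batches: 27−9=18 correct bits, 40−10=30 errors.
Subtract the second batch: 18−13=5 correct bits and 30−8=22 errors.

5 correct bits and 22 errors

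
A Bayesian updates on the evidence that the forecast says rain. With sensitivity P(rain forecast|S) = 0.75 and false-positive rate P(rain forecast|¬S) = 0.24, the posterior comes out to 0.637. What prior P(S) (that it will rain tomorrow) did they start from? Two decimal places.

P(S) = 0.36

In odds form, posterior odds = prior odds × likelihood ratio, so prior odds = posterior odds ÷ LR.
Posterior odds = 0.637/(1−0.637) = 1.7548. LR = 0.75/0.24 = 3.1250.
Prior odds = 1.7548/3.1250 = 0.5615, so P(S) = 0.5615/(1+0.5615) ≈ 0.36.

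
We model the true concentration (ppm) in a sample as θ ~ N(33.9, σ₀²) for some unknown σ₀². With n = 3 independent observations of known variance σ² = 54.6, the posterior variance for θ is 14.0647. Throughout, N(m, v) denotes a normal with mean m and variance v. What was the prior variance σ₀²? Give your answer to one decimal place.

σ₀² = 61.9

For the Normal–Normal model with known σ², precisions add: τ_n = τ₀ + n/σ².
So 1/σ₀² = 1/14.0647 − 3/54.6 = 0.071100 − 0.054945 = 0.016155.
Hence σ₀² = 1/0.016155 ≈ 61.9.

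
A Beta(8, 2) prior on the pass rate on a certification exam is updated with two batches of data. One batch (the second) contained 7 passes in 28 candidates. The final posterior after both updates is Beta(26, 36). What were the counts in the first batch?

Sequential conjugate updates are equivalent to a single update on the pooled data, so total successes = posterior α − prior α and total failures = posterior β − prior β.
Total across both batches: 26−8=18 passes, 36−2=34 failures.
Subtract the second batch: 18−7=11 passes and 34−21=13 failures.

11 passes and 13 failures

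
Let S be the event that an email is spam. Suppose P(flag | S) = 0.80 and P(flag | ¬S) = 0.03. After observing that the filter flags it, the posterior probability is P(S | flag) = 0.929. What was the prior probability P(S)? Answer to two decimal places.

In odds form, posterior odds = prior odds × likelihood ratio, so prior odds = posterior odds ÷ LR.
Posterior odds = 0.929/(1−0.929) = 13.0845. LR = 0.80/0.03 = 26.6667.
Prior odds = 13.0845/26.6667 = 0.4907, so P(S) = 0.4907/(1+0.4907) ≈ 0.33.

P(S) = 0.33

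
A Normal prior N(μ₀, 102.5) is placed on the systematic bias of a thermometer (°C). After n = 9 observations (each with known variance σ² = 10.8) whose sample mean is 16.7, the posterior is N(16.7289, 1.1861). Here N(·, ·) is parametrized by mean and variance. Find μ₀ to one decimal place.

μ₀ = 19.2

With known observation variance, the Normal–Normal posterior has precision τ_n = τ₀ + n/σ² and mean μ_n = (τ₀μ₀ + (n/σ²)x̄)/τ_n.
Here τ₀ = 1/102.5 = 0.009756 and τ_data = 9/10.8 = 0.833333, so τ_n = 0.843089.
Rearranging for μ₀: μ₀ = (μ_n·τ_n − τ_data·x̄)/τ₀ = (16.7289·0.843089 − 0.833333·16.7) / 0.009756 = 0.187290/0.009756 ≈ 19.2.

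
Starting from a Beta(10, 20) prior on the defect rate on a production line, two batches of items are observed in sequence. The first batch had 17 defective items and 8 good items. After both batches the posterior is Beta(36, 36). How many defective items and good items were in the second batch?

Sequential conjugate updates are equivalent to a single update on the pooled data, so total successes = posterior α − prior α and total failures = posterior β − prior β.
Total across both batches: 36−10=26 defective items, 36−20=16 good items.
Subtract the first batch: 26−17=9 defective items and 16−8=8 good items.

9 defective items and 8 good items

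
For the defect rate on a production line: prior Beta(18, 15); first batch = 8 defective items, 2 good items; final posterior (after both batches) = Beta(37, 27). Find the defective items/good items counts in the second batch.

11 defective items and 10 good items

Because Beta–binomial updating is additive in the counts, the combined data contributed (α_post−α_prior, β_post−β_prior) successes and failures.
Total across both batches: 37−18=19 defective items, 27−15=12 good items.
Subtract the first batch: 19−8=11 defective items and 12−2=10 good items.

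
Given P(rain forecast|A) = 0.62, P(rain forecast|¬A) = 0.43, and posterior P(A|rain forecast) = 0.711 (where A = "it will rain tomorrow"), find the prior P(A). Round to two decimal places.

P(A) = 0.63

Bayes' rule in odds form gives O(A|E) = O(A)·[P(E|A)/P(E|¬A)], hence O(A) = O(A|E)/LR.
Posterior odds = 0.711/(1−0.711) = 2.4602. LR = 0.62/0.43 = 1.4419.
Prior odds = 2.4602/1.4419 = 1.7062, so P(A) = 1.7062/(1+1.7062) ≈ 0.63.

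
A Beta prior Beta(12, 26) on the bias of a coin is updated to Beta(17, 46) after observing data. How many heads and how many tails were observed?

5 heads and 20 tails

A Beta(α, β) prior with s successes and f failures in binomial data gives a Beta(α+s, β+f) posterior.
Match parameters: s=17−12=5, f=46−26=20.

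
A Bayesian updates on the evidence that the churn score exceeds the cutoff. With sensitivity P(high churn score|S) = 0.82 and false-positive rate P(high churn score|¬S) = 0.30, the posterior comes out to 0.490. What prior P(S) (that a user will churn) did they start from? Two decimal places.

In odds form, posterior odds = prior odds × likelihood ratio, so prior odds = posterior odds ÷ LR.
Posterior odds = 0.490/(1−0.490) = 0.9608. LR = 0.82/0.30 = 2.7333.
Prior odds = 0.9608/2.7333 = 0.3515, so P(S) = 0.3515/(1+0.3515) ≈ 0.26.

P(S) = 0.26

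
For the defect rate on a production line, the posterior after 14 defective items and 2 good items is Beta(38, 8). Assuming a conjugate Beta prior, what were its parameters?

Under Beta–binomial conjugacy the posterior parameters are (α+s, β+f).
So α = 38 − 14 = 24 and β = 8 − 2 = 6.

Beta(24, 6)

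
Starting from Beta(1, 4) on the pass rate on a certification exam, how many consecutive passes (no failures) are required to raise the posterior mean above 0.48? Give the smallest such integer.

k = 3

After k passes and 0 failures the posterior is Beta(1+k, 4), with mean (1+k)/(1+4+k).
Set (1+k)/(5+k) > 0.48 and solve: k > (0.48·5 − 1)/(1 − 0.48) = 2.692.
The smallest integer exceeding 2.692 is 3.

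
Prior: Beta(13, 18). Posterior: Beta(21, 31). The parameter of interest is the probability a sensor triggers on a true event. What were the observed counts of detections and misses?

8 detections and 13 misses

Under Beta–binomial conjugacy the posterior parameters are (a+s, b+f).
Match parameters: s=21−13=8, f=31−18=13.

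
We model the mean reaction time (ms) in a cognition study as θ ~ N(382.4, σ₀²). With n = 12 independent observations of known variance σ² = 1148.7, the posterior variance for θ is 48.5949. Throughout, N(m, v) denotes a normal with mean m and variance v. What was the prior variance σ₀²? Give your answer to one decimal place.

Posterior precision equals prior precision plus data precision: 1/σ_n² = 1/σ₀² + n/σ².
So 1/σ₀² = 1/48.5949 − 12/1148.7 = 0.020578 − 0.010447 = 0.010131.
Hence σ₀² = 1/0.010131 ≈ 98.7.

σ₀² = 98.7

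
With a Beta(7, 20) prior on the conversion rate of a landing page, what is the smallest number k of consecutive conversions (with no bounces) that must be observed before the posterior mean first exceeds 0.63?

k = 28

After k conversions and 0 bounces the posterior is Beta(7+k, 20), with mean (7+k)/(7+20+k).
Set (7+k)/(27+k) > 0.63 and solve: k > (0.63·27 − 7)/(1 − 0.63) = 27.054.
The smallest integer exceeding 27.054 is 28.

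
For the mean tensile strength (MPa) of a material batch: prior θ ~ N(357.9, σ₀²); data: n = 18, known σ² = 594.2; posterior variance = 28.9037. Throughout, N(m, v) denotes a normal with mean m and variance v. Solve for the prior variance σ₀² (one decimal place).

σ₀² = 232.3

Posterior precision equals prior precision plus data precision: 1/σ_n² = 1/σ₀² + n/σ².
So 1/σ₀² = 1/28.9037 − 18/594.2 = 0.034598 − 0.030293 = 0.004305.
Hence σ₀² = 1/0.004305 ≈ 232.3.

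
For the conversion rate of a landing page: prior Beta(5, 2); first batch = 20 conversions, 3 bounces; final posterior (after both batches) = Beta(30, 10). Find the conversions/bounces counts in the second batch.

5 conversions and 5 bounces

Because Beta–binomial updating is additive in the counts, the combined data contributed (α_post−α_prior, β_post−β_prior) successes and failures.
Total across both batches: 30−5=25 conversions, 10−2=8 bounces.
Subtract the first batch: 25−20=5 conversions and 8−3=5 bounces.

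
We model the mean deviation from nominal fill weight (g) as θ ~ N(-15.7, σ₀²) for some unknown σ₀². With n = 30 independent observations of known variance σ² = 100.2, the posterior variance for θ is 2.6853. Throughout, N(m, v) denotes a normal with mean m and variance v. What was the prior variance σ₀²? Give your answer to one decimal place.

σ₀² = 13.7

Posterior precision equals prior precision plus data precision: 1/σ_n² = 1/σ₀² + n/σ².
So 1/σ₀² = 1/2.6853 − 30/100.2 = 0.372398 − 0.299401 = 0.072997.
Hence σ₀² = 1/0.072997 ≈ 13.7.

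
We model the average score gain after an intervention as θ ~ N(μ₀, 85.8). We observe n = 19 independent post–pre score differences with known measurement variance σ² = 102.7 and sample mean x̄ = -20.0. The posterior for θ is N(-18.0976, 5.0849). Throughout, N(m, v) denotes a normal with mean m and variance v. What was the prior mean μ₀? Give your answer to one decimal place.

μ₀ = 12.1

With known observation variance, the Normal–Normal posterior has precision τ_n = τ₀ + n/σ² and mean μ_n = (τ₀μ₀ + (n/σ²)x̄)/τ_n.
Here τ₀ = 1/85.8 = 0.011655 and τ_data = 19/102.7 = 0.185005, so τ_n = 0.196660.
Rearranging for μ₀: μ₀ = (μ_n·τ_n − τ_data·x̄)/τ₀ = (-18.0976·0.196660 − 0.185005·-20.0) / 0.011655 = 0.141026/0.011655 ≈ 12.1.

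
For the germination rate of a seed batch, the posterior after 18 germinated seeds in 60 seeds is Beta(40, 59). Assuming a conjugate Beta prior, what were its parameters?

Beta is conjugate to the binomial likelihood: posterior = Beta(α+s, β+f).
Subtract the data counts: 40−18=22, 59−42=17.

Beta(22, 17)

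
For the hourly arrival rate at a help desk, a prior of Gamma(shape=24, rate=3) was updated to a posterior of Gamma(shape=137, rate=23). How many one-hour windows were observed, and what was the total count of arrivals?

Gamma–Poisson conjugacy: posterior shape = α + Σxᵢ, posterior rate = β + n.
Matching: Σxᵢ = 137 − 24 = 113 and n = 23 − 3 = 20.

n = 20 one-hour windows with total 113 arrivals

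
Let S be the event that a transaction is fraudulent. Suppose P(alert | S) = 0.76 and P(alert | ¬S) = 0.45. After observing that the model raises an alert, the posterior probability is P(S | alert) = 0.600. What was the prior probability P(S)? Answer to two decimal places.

In odds form, posterior odds = prior odds × likelihood ratio, so prior odds = posterior odds ÷ LR.
Posterior odds = 0.600/(1−0.600) = 1.5000. LR = 0.76/0.45 = 1.6889.
Prior odds = 1.5000/1.6889 = 0.8882, so P(S) = 0.8882/(1+0.8882) ≈ 0.47.

P(S) = 0.47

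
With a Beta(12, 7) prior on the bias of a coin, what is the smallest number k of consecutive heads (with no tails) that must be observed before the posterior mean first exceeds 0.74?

After k heads and 0 tails the posterior is Beta(12+k, 7), with mean (12+k)/(12+7+k).
Set (12+k)/(19+k) > 0.74 and solve: k > (0.74·19 − 12)/(1 − 0.74) = 7.923.
The smallest integer exceeding 7.923 is 8, and checking k=8: (20)/(27) = 0.7407 > 0.74.

k = 8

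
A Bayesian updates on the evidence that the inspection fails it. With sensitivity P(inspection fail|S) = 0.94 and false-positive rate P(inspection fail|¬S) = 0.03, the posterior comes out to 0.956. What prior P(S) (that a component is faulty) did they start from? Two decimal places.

P(S) = 0.41

In odds form, posterior odds = prior odds × likelihood ratio, so prior odds = posterior odds ÷ LR.
Posterior odds = 0.956/(1−0.956) = 21.7273. LR = 0.94/0.03 = 31.3333.
Prior odds = 21.7273/31.3333 = 0.6934, so P(S) = 0.6934/(1+0.6934) ≈ 0.41.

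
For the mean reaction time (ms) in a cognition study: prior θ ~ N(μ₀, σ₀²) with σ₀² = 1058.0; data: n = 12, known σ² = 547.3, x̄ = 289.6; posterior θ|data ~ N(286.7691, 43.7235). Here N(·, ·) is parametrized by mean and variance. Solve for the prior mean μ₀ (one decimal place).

μ₀ = 221.1

With known observation variance, the Normal–Normal posterior has precision τ_n = τ₀ + n/σ² and mean μ_n = (τ₀μ₀ + (n/σ²)x̄)/τ_n.
Here τ₀ = 1/1058.0 = 0.000945 and τ_data = 12/547.3 = 0.021926, so τ_n = 0.022871.
Rearranging for μ₀: μ₀ = (μ_n·τ_n − τ_data·x̄)/τ₀ = (286.7691·0.022871 − 0.021926·289.6) / 0.000945 = 0.208926/0.000945 ≈ 221.1.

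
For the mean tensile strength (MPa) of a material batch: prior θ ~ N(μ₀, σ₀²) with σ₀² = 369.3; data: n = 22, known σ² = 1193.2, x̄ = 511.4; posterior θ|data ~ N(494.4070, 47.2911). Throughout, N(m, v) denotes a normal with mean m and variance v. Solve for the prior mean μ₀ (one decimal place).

With known observation variance, the Normal–Normal posterior has precision τ_n = τ₀ + n/σ² and mean μ_n = (τ₀μ₀ + (n/σ²)x̄)/τ_n.
Here τ₀ = 1/369.3 = 0.002708 and τ_data = 22/1193.2 = 0.018438, so τ_n = 0.021146.
Rearranging for μ₀: μ₀ = (μ_n·τ_n − τ_data·x̄)/τ₀ = (494.4070·0.021146 − 0.018438·511.4) / 0.002708 = 1.025537/0.002708 ≈ 378.7.

μ₀ = 378.7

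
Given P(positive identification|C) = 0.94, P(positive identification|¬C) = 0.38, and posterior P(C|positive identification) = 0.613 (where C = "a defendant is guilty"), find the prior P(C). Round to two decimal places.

P(C) = 0.39

Bayes' rule in odds form gives O(C|E) = O(C)·[P(E|C)/P(E|¬C)], hence O(C) = O(C|E)/LR.
Posterior odds = 0.613/(1−0.613) = 1.5840. LR = 0.94/0.38 = 2.4737.
Prior odds = 1.5840/2.4737 = 0.6403, so P(C) = 0.6403/(1+0.6403) ≈ 0.39.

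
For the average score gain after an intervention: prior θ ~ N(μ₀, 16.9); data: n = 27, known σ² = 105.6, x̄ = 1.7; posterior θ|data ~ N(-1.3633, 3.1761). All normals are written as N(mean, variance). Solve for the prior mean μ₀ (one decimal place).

μ₀ = -14.6

With known observation variance, the Normal–Normal posterior has precision τ_n = τ₀ + n/σ² and mean μ_n = (τ₀μ₀ + (n/σ²)x̄)/τ_n.
Here τ₀ = 1/16.9 = 0.059172 and τ_data = 27/105.6 = 0.255682, so τ_n = 0.314854.
Rearranging for μ₀: μ₀ = (μ_n·τ_n − τ_data·x̄)/τ₀ = (-1.3633·0.314854 − 0.255682·1.7) / 0.059172 = -0.863900/0.059172 ≈ -14.6.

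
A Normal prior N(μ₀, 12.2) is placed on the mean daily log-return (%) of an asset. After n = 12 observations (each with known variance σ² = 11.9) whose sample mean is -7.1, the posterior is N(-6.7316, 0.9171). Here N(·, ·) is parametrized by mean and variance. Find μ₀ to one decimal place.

μ₀ = -2.2

With known observation variance, the Normal–Normal posterior has precision τ_n = τ₀ + n/σ² and mean μ_n = (τ₀μ₀ + (n/σ²)x̄)/τ_n.
Here τ₀ = 1/12.2 = 0.081967 and τ_data = 12/11.9 = 1.008403, so τ_n = 1.090370.
Rearranging for μ₀: μ₀ = (μ_n·τ_n − τ_data·x̄)/τ₀ = (-6.7316·1.090370 − 1.008403·-7.1) / 0.081967 = -0.180273/0.081967 ≈ -2.2.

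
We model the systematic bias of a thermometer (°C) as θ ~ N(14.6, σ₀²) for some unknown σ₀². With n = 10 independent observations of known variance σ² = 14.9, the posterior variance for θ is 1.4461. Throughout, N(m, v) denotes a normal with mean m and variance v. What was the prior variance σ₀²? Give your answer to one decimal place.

σ₀² = 49.1

Posterior precision equals prior precision plus data precision: 1/σ_n² = 1/σ₀² + n/σ².
So 1/σ₀² = 1/1.4461 − 10/14.9 = 0.691515 − 0.671141 = 0.020374.
Hence σ₀² = 1/0.020374 ≈ 49.1.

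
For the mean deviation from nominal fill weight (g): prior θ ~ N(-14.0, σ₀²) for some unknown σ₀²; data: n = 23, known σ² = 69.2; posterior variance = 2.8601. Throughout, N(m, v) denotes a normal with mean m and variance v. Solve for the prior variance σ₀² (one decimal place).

For the Normal–Normal model with known σ², precisions add: τ_n = τ₀ + n/σ².
So 1/σ₀² = 1/2.8601 − 23/69.2 = 0.349638 − 0.332370 = 0.017268.
Hence σ₀² = 1/0.017268 ≈ 57.9.

σ₀² = 57.9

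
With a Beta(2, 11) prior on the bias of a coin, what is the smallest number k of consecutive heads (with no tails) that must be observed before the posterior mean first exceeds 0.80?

After k heads and 0 tails the posterior is Beta(2+k, 11), with mean (2+k)/(2+11+k).
Set (2+k)/(13+k) > 0.80 and solve: k > (0.80·13 − 2)/(1 − 0.80) = 42.000.
The smallest integer exceeding 42.000 is 43, and checking k=43: (45)/(56) = 0.8036 > 0.80.

k = 43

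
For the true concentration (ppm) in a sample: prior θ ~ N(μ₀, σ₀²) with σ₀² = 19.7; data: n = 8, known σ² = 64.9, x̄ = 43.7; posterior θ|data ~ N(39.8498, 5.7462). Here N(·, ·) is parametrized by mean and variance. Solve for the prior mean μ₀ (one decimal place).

The posterior mean is a precision-weighted average: μ_n = (τ₀μ₀ + τ_data·x̄)/(τ₀+τ_data), with τ₀=1/σ₀² and τ_data=n/σ².
Here τ₀ = 1/19.7 = 0.050761 and τ_data = 8/64.9 = 0.123267, so τ_n = 0.174028.
Rearranging for μ₀: μ₀ = (μ_n·τ_n − τ_data·x̄)/τ₀ = (39.8498·0.174028 − 0.123267·43.7) / 0.050761 = 1.548213/0.050761 ≈ 30.5.

μ₀ = 30.5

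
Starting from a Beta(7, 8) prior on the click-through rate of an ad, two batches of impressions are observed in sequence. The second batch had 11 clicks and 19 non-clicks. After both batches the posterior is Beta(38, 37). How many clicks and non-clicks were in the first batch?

20 clicks and 10 non-clicks

Because Beta–binomial updating is additive in the counts, the combined data contributed (α_post−α_prior, β_post−β_prior) successes and failures.
Total across both batches: 38−7=31 clicks, 37−8=29 non-clicks.
Subtract the second batch: 31−11=20 clicks and 29−19=10 non-clicks.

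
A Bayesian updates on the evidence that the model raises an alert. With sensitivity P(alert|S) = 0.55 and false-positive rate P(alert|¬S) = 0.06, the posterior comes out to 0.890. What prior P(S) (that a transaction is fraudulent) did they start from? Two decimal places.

P(S) = 0.47

In odds form, posterior odds = prior odds × likelihood ratio, so prior odds = posterior odds ÷ LR.
Posterior odds = 0.890/(1−0.890) = 8.0909. LR = 0.55/0.06 = 9.1667.
Prior odds = 8.0909/9.1667 = 0.8826, so P(S) = 0.8826/(1+0.8826) ≈ 0.47.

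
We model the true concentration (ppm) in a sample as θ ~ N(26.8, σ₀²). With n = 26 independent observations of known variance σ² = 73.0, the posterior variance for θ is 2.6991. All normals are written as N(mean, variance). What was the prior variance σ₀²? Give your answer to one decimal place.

For the Normal–Normal model with known σ², precisions add: τ_n = τ₀ + n/σ².
So 1/σ₀² = 1/2.6991 − 26/73.0 = 0.370494 − 0.356164 = 0.014330.
Hence σ₀² = 1/0.014330 ≈ 69.8.

σ₀² = 69.8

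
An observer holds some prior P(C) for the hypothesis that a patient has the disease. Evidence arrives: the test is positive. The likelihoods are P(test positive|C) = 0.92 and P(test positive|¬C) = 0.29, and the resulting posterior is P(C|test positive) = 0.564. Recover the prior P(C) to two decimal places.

P(C) = 0.29

In odds form, posterior odds = prior odds × likelihood ratio, so prior odds = posterior odds ÷ LR.
Posterior odds = 0.564/(1−0.564) = 1.2936. LR = 0.92/0.29 = 3.1724.
Prior odds = 1.2936/3.1724 = 0.4078, so P(C) = 0.4078/(1+0.4078) ≈ 0.29.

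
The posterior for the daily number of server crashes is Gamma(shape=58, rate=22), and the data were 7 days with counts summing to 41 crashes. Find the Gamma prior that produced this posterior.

Gamma–Poisson conjugacy: posterior shape = α + Σxᵢ, posterior rate = β + n.
So α = 58 − 41 = 17 and β = 22 − 7 = 15.

Gamma(shape=17, rate=15)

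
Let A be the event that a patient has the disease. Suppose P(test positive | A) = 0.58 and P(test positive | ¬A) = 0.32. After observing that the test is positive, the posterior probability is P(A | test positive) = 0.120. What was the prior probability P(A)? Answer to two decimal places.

In odds form, posterior odds = prior odds × likelihood ratio, so prior odds = posterior odds ÷ LR.
Posterior odds = 0.120/(1−0.120) = 0.1364. LR = 0.58/0.32 = 1.8125.
Prior odds = 0.1364/1.8125 = 0.0753, so P(A) = 0.0753/(1+0.0753) ≈ 0.07.

P(A) = 0.07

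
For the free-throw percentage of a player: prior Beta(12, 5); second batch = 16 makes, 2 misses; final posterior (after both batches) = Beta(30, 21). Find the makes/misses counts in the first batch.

2 makes and 14 misses

Because Beta–binomial updating is additive in the counts, the combined data contributed (α_post−α_prior, β_post−β_prior) successes and failures.
Total across both batches: 30−12=18 makes, 21−5=16 misses.
Subtract the second batch: 18−16=2 makes and 16−2=14 misses.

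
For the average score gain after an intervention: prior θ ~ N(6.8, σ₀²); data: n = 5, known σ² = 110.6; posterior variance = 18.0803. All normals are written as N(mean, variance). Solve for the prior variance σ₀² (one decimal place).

Posterior precision equals prior precision plus data precision: 1/σ_n² = 1/σ₀² + n/σ².
So 1/σ₀² = 1/18.0803 − 5/110.6 = 0.055309 − 0.045208 = 0.010101.
Hence σ₀² = 1/0.010101 ≈ 99.0.

σ₀² = 99.0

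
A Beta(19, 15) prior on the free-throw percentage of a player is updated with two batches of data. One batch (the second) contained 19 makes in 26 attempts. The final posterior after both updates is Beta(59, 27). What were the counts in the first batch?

21 makes and 5 misses

Sequential conjugate updates are equivalent to a single update on the pooled data, so total successes = posterior α − prior α and total failures = posterior β − prior β.
Total across both batches: 59−19=40 makes, 27−15=12 misses.
Subtract the second batch: 40−19=21 makes and 12−7=5 misses.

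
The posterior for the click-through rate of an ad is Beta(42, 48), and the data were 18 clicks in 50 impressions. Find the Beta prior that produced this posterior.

Beta(24, 16)

Under Beta–binomial conjugacy the posterior parameters are (a+s, b+f).
So a = 42 − 18 = 24 and b = 48 − 32 = 16.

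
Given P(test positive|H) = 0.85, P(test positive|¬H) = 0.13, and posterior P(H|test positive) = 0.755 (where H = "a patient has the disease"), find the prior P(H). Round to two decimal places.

P(H) = 0.32

Bayes' rule in odds form gives O(H|E) = O(H)·[P(E|H)/P(E|¬H)], hence O(H) = O(H|E)/LR.
Posterior odds = 0.755/(1−0.755) = 3.0816. LR = 0.85/0.13 = 6.5385.
Prior odds = 3.0816/6.5385 = 0.4713, so P(H) = 0.4713/(1+0.4713) ≈ 0.32.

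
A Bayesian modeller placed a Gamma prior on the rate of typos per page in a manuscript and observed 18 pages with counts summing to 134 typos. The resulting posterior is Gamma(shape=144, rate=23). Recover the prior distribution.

Gamma(shape=10, rate=5)

A Gamma(α, β) prior (rate parametrization) on a Poisson rate with n observations summing to S gives posterior Gamma(α+S, β+n).
So α = 144 − 134 = 10 and β = 23 − 18 = 5.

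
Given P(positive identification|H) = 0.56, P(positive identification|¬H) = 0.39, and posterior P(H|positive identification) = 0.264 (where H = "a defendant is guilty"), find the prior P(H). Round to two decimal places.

Bayes' rule in odds form gives O(H|E) = O(H)·[P(E|H)/P(E|¬H)], hence O(H) = O(H|E)/LR.
Posterior odds = 0.264/(1−0.264) = 0.3587. LR = 0.56/0.39 = 1.4359.
Prior odds = 0.3587/1.4359 = 0.2498, so P(H) = 0.2498/(1+0.2498) ≈ 0.20.

P(H) = 0.20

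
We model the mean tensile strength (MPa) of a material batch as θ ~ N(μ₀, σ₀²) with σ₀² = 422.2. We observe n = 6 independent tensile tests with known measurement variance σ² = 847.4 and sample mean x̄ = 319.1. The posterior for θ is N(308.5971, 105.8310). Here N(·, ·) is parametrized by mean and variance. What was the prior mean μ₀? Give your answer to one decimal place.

With known observation variance, the Normal–Normal posterior has precision τ_n = τ₀ + n/σ² and mean μ_n = (τ₀μ₀ + (n/σ²)x̄)/τ_n.
Here τ₀ = 1/422.2 = 0.002369 and τ_data = 6/847.4 = 0.007080, so τ_n = 0.009449.
Rearranging for μ₀: μ₀ = (μ_n·τ_n − τ_data·x̄)/τ₀ = (308.5971·0.009449 − 0.007080·319.1) / 0.002369 = 0.656706/0.002369 ≈ 277.2.

μ₀ = 277.2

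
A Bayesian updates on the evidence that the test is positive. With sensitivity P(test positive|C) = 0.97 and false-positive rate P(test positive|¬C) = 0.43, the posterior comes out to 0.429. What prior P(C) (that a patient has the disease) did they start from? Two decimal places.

P(C) = 0.25

In odds form, posterior odds = prior odds × likelihood ratio, so prior odds = posterior odds ÷ LR.
Posterior odds = 0.429/(1−0.429) = 0.7513. LR = 0.97/0.43 = 2.2558.
Prior odds = 0.7513/2.2558 = 0.3331, so P(C) = 0.3331/(1+0.3331) ≈ 0.25.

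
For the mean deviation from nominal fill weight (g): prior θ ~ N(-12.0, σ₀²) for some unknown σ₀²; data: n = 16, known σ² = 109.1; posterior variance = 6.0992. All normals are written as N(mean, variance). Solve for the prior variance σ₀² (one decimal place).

Posterior precision equals prior precision plus data precision: 1/σ_n² = 1/σ₀² + n/σ².
So 1/σ₀² = 1/6.0992 − 16/109.1 = 0.163956 − 0.146654 = 0.017302.
Hence σ₀² = 1/0.017302 ≈ 57.8.

σ₀² = 57.8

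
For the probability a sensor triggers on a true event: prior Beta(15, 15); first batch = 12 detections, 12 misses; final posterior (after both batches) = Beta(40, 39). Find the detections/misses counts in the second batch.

13 detections and 12 misses

Because Beta–binomial updating is additive in the counts, the combined data contributed (α_post−α_prior, β_post−β_prior) successes and failures.
Total across both batches: 40−15=25 detections, 39−15=24 misses.
Subtract the first batch: 25−12=13 detections and 24−12=12 misses.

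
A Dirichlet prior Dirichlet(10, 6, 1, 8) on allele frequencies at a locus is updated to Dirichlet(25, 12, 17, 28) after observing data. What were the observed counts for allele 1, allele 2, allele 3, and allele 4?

counts (15, 6, 16, 20)

For a Dirichlet(α) prior with multinomial counts c, the posterior is Dirichlet(α + c) componentwise.
Counts are posterior − prior componentwise: 25−10=15, 12−6=6, 17−1=16, 28−8=20.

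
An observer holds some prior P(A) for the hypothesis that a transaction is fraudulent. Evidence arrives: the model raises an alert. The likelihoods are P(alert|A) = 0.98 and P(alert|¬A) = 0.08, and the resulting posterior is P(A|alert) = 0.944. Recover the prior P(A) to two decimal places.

Bayes' rule in odds form gives O(A|E) = O(A)·[P(E|A)/P(E|¬A)], hence O(A) = O(A|E)/LR.
Posterior odds = 0.944/(1−0.944) = 16.8571. LR = 0.98/0.08 = 12.2500.
Prior odds = 16.8571/12.2500 = 1.3761, so P(A) = 1.3761/(1+1.3761) ≈ 0.58.

P(A) = 0.58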